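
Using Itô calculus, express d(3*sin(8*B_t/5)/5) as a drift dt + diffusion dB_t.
d(3*sin(8*B_t/5)/5) = (-96*sin(8*B_t/5)/125) dt + (24*cos(8*B_t/5)/25) dB_t

Itô's formula for f(B_t) gives d f(B_t) = f'(B_t) dB_t + (1/2) f''(B_t) dt. Compute derivatives of f(x) = 3*sin(8*x/5)/5:
  f'(x)  = 24*cos(8*x/5)/25
  f''(x) = -192*sin(8*x/5)/125
Substitute x = B_t and multiply the f'' term by 1/2:
  drift     = (1/2) * (-192*sin(8*x/5)/125) evaluated at B_t = -96*sin(8*B_t/5)/125
  diffusion = (24*cos(8*x/5)/25) evaluated at B_t = 24*cos(8*B_t/5)/25
Therefore d(3*sin(8*B_t/5)/5) = (-96*sin(8*B_t/5)/125) dt + (24*cos(8*B_t/5)/25) dB_t.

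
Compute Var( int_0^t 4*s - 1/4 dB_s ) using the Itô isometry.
Var = t*(256*t^2 - 48*t + 3)/48

The Itô integral of a deterministic integrand f(s) has mean 0 because each increment f(s) * (B_{s+ds} - B_s) has mean 0. By the Itô isometry:
  Var( int_0^t f(s) dB_s ) = E[ (int_0^t f(s) dB_s)^2 ] = int_0^t f(s)^2 ds.
Here f(s) = 4*s - 1/4, so f(s)^2 = (16*s - 1)^2/16. Integrate:
  int_0^t ((16*s - 1)^2/16) ds = t*(256*t^2 - 48*t + 3)/48.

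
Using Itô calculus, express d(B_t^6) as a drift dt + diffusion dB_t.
d(B_t^6) = (15*B_t^4) dt + (6*B_t^5) dB_t

Itô's formula for f(B_t) gives d f(B_t) = f'(B_t) dB_t + (1/2) f''(B_t) dt. Compute derivatives of f(x) = x^6:
  f'(x)  = 6*x^5
  f''(x) = 30*x^4
Substitute x = B_t and multiply the f'' term by 1/2:
  drift     = (1/2) * (30*x^4) evaluated at B_t = 15*B_t^4
  diffusion = (6*x^5) evaluated at B_t = 6*B_t^5
Therefore d(B_t^6) = (15*B_t^4) dt + (6*B_t^5) dB_t.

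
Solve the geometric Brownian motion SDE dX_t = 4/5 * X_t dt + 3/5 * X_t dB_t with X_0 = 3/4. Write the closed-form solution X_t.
X_t = 3/4 * exp((31/50) * t + (3/5) * B_t)

For GBM dX = mu X dt + sigma X dB with X_0 = x_0, apply Itô to Y = log X: dY = (mu - sigma^2/2) dt + sigma dB, so Y_t = log(x_0) + (mu - sigma^2/2) t + sigma B_t and hence X_t = x_0 * exp((mu - sigma^2/2) t + sigma B_t).
With mu = 4/5, sigma = 3/5, x_0 = 3/4, this gives:
  X_t = 3/4 * exp((31/50) * t + (3/5) * B_t).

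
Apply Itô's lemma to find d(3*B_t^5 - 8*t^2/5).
d(3*B_t^5 - 8*t^2/5) = (30*B_t^3 - 16*t/5) dt + (15*B_t^4) dB_t

Itô's formula for f(t, x): d f(t, B_t) = (f_t + (1/2) f_xx) dt + f_x dB_t. Compute partials of f(t, x) = -8*t^2/5 + 3*x^5:
  f_t(t,x)  = -16*t/5
  f_x(t,x)  = 15*x^4
  f_xx(t,x) = 60*x^3
Assemble drift = f_t + (1/2) f_xx = -16*t/5 + 30*x^3 and diffusion = f_x = 15*x^4. Substituting x = B_t:
  d(3*B_t^5 - 8*t^2/5) = (30*B_t^3 - 16*t/5) dt + (15*B_t^4) dB_t.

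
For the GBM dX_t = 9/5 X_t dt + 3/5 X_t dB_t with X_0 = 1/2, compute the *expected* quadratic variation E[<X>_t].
E[<X>_t] = exp(99*t/25)/44 - 1/44

<X>_t = int_0^t ((3/5) * X_s)^2 ds. Taking expectation inside the integral: E[<X>_t] = (3/5)^2 * int_0^t E[X_s^2] ds. For GBM, E[X_s^2] = x_0^2 * exp((2 mu + sigma^2) s). Integrating:
  E[<X>_t] = (3/5)^2 * (1/2)^2 * (exp((2*(9/5) + (3/5)^2) t) - 1) / (2*(9/5) + (3/5)^2)
           = (3/5)^2 * (1/2)^2 * (exp((99/25) t) - 1) / (99/25) = exp(99*t/25)/44 - 1/44.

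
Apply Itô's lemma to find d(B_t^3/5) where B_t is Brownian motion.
d(B_t^3/5) = (3*B_t/5) dt + (3*B_t^2/5) dB_t

Itô's formula for f(B_t) gives d f(B_t) = f'(B_t) dB_t + (1/2) f''(B_t) dt. Compute derivatives of f(x) = x^3/5:
  f'(x)  = 3*x^2/5
  f''(x) = 6*x/5
Substitute x = B_t and multiply the f'' term by 1/2:
  drift     = (1/2) * (6*x/5) evaluated at B_t = 3*B_t/5
  diffusion = (3*x^2/5) evaluated at B_t = 3*B_t^2/5
Therefore d(B_t^3/5) = (3*B_t/5) dt + (3*B_t^2/5) dB_t.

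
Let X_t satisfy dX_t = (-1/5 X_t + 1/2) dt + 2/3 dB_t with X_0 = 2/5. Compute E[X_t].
E[X_t] = 5/2 - 21*exp(-t/5)/10

Taking expectations and using E[dB_t] = 0, the mean m(t) = E[X_t] satisfies the ODE m'(t) = a m(t) + b with m(0) = x_0. With a = -1/5, b = 1/2, x_0 = 2/5, the solution is
  m(t) = x_0 * exp(a t) + (b/a) * (exp(a t) - 1)
       = (2/5) * exp((-1/5) t) + ((1/2)/(-1/5)) * (exp((-1/5) t) - 1)
       = 5/2 - 21*exp(-t/5)/10.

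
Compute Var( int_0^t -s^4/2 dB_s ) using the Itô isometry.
Var = t^9/36

The Itô integral of a deterministic integrand f(s) has mean 0 because each increment f(s) * (B_{s+ds} - B_s) has mean 0. By the Itô isometry:
  Var( int_0^t f(s) dB_s ) = E[ (int_0^t f(s) dB_s)^2 ] = int_0^t f(s)^2 ds.
Here f(s) = -s^4/2, so f(s)^2 = s^8/4. Integrate:
  int_0^t (s^8/4) ds = t^9/36.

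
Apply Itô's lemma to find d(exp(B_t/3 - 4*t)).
d(exp(B_t/3 - 4*t)) = (-71*exp(B_t/3 - 4*t)/18) dt + (exp(B_t/3 - 4*t)/3) dB_t

Itô's formula for f(t, x): d f(t, B_t) = (f_t + (1/2) f_xx) dt + f_x dB_t. Compute partials of f(t, x) = exp(-4*t + x/3):
  f_t(t,x)  = -4*exp(-4*t + x/3)
  f_x(t,x)  = exp(-4*t + x/3)/3
  f_xx(t,x) = exp(-4*t + x/3)/9
Assemble drift = f_t + (1/2) f_xx = -71*exp(-4*t + x/3)/18 and diffusion = f_x = exp(-4*t + x/3)/3. Substituting x = B_t:
  d(exp(B_t/3 - 4*t)) = (-71*exp(B_t/3 - 4*t)/18) dt + (exp(B_t/3 - 4*t)/3) dB_t.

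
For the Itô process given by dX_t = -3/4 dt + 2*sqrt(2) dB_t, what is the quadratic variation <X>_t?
<X>_t = 8*t

For an Itô process dX_t = a(t) dt + b(t) dB_t, the quadratic variation is <X>_t = int_0^t b(s)^2 ds (the drift term does not contribute). Here b(s) = 2*sqrt(2), so
  b(s)^2 = 8.
Integrating from 0 to t:
  <X>_t = int_0^t (8) ds = 8*t.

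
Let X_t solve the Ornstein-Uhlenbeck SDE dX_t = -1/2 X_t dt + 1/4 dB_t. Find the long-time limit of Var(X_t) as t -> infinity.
lim Var(X_t) = 1/16

The OU SDE dX = -theta X dt + sigma dB admits the integrating factor exp(theta t): d(exp(theta t) X_t) = sigma exp(theta t) dB_t. Integrating from 0 to t gives X_t = x_0 * exp(-theta t) + sigma * int_0^t exp(-theta (t-s)) dB_s for any initial x_0. The Itô integral has variance (by the Itô isometry) sigma^2 * int_0^t exp(-2 theta (t - s)) ds = sigma^2 * (1 - exp(-2 theta t)) / (2 theta), independent of x_0.
With theta = 1/2, sigma = 1/4:
  Var(X_t) = (1/4)^2 * (1 - exp(-2*1/2 t)) / (2 * 1/2) = (exp(t) - 1)*exp(-t)/16.
As t -> infinity, exp(-2*1/2 t) -> 0, so the stationary variance is sigma^2 / (2 theta) = 1/16.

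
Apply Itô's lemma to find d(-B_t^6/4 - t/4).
d(-B_t^6/4 - t/4) = (-15*B_t^4/4 - 1/4) dt + (-3*B_t^5/2) dB_t

Itô's formula for f(t, x): d f(t, B_t) = (f_t + (1/2) f_xx) dt + f_x dB_t. Compute partials of f(t, x) = -t/4 - x^6/4:
  f_t(t,x)  = -1/4
  f_x(t,x)  = -3*x^5/2
  f_xx(t,x) = -15*x^4/2
Assemble drift = f_t + (1/2) f_xx = -15*x^4/4 - 1/4 and diffusion = f_x = -3*x^5/2. Substituting x = B_t:
  d(-B_t^6/4 - t/4) = (-15*B_t^4/4 - 1/4) dt + (-3*B_t^5/2) dB_t.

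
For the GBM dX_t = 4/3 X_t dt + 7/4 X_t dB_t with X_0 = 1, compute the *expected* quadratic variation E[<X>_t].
E[<X>_t] = 147*exp(275*t/48)/275 - 147/275

<X>_t = int_0^t ((7/4) * X_s)^2 ds. Taking expectation inside the integral: E[<X>_t] = (7/4)^2 * int_0^t E[X_s^2] ds. For GBM, E[X_s^2] = x_0^2 * exp((2 mu + sigma^2) s). Integrating:
  E[<X>_t] = (7/4)^2 * 1^2 * (exp((2*(4/3) + (7/4)^2) t) - 1) / (2*(4/3) + (7/4)^2)
           = (7/4)^2 * 1^2 * (exp((275/48) t) - 1) / (275/48) = 147*exp(275*t/48)/275 - 147/275.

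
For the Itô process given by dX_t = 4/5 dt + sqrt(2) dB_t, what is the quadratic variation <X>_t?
<X>_t = 2*t

For an Itô process dX_t = a(t) dt + b(t) dB_t, the quadratic variation is <X>_t = int_0^t b(s)^2 ds (the drift term does not contribute). Here b(s) = sqrt(2), so
  b(s)^2 = 2.
Integrating from 0 to t:
  <X>_t = int_0^t (2) ds = 2*t.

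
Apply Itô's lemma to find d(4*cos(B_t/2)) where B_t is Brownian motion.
d(4*cos(B_t/2)) = (-cos(B_t/2)/2) dt + (-2*sin(B_t/2)) dB_t

Itô's formula for f(B_t) gives d f(B_t) = f'(B_t) dB_t + (1/2) f''(B_t) dt. Compute derivatives of f(x) = 4*cos(x/2):
  f'(x)  = -2*sin(x/2)
  f''(x) = -cos(x/2)
Substitute x = B_t and multiply the f'' term by 1/2:
  drift     = (1/2) * (-cos(x/2)) evaluated at B_t = -cos(B_t/2)/2
  diffusion = (-2*sin(x/2)) evaluated at B_t = -2*sin(B_t/2)
Therefore d(4*cos(B_t/2)) = (-cos(B_t/2)/2) dt + (-2*sin(B_t/2)) dB_t.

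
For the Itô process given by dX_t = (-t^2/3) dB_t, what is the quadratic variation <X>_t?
<X>_t = t^5/45

For an Itô process dX_t = a(t) dt + b(t) dB_t, the quadratic variation is <X>_t = int_0^t b(s)^2 ds (the drift term does not contribute). Here b(s) = -s^2/3, so
  b(s)^2 = s^4/9.
Integrating from 0 to t:
  <X>_t = int_0^t (s^4/9) ds = t^5/45.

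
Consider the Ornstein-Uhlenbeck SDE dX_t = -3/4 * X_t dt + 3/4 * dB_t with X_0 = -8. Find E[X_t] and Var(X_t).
E[X_t] = -8*exp(-3*t/4); Var(X_t) = 3/8 - 3*exp(-3*t/2)/8

The OU SDE dX = -theta X dt + sigma dB admits the integrating factor exp(theta t): d(exp(theta t) X_t) = sigma exp(theta t) dB_t. Integrating from 0 to t:
  X_t = x_0 * exp(-theta t) + sigma * int_0^t exp(-theta (t-s)) dB_s.
The Itô integral has mean 0 and (by the Itô isometry) variance sigma^2 * int_0^t exp(-2 theta (t - s)) ds = sigma^2 * (1 - exp(-2 theta t)) / (2 theta).
With theta = 3/4, sigma = 3/4, x_0 = -8:
  E[X_t] = -8 * exp(-3/4 t) = -8*exp(-3*t/4)
  Var(X_t) = (3/4)^2 * (1 - exp(-2*3/4 t)) / (2 * 3/4) = 3/8 - 3*exp(-3*t/2)/8.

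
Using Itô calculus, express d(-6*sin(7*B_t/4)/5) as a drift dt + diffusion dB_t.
d(-6*sin(7*B_t/4)/5) = (147*sin(7*B_t/4)/80) dt + (-21*cos(7*B_t/4)/10) dB_t

Itô's formula for f(B_t) gives d f(B_t) = f'(B_t) dB_t + (1/2) f''(B_t) dt. Compute derivatives of f(x) = -6*sin(7*x/4)/5:
  f'(x)  = -21*cos(7*x/4)/10
  f''(x) = 147*sin(7*x/4)/40
Substitute x = B_t and multiply the f'' term by 1/2:
  drift     = (1/2) * (147*sin(7*x/4)/40) evaluated at B_t = 147*sin(7*B_t/4)/80
  diffusion = (-21*cos(7*x/4)/10) evaluated at B_t = -21*cos(7*B_t/4)/10
Therefore d(-6*sin(7*B_t/4)/5) = (147*sin(7*B_t/4)/80) dt + (-21*cos(7*B_t/4)/10) dB_t.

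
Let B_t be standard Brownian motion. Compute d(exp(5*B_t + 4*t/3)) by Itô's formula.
d(exp(5*B_t + 4*t/3)) = (83*exp(5*B_t + 4*t/3)/6) dt + (5*exp(5*B_t + 4*t/3)) dB_t

Itô's formula for f(t, x): d f(t, B_t) = (f_t + (1/2) f_xx) dt + f_x dB_t. Compute partials of f(t, x) = exp(4*t/3 + 5*x):
  f_t(t,x)  = 4*exp(4*t/3 + 5*x)/3
  f_x(t,x)  = 5*exp(4*t/3 + 5*x)
  f_xx(t,x) = 25*exp(4*t/3 + 5*x)
Assemble drift = f_t + (1/2) f_xx = 83*exp(4*t/3 + 5*x)/6 and diffusion = f_x = 5*exp(4*t/3 + 5*x). Substituting x = B_t:
  d(exp(5*B_t + 4*t/3)) = (83*exp(5*B_t + 4*t/3)/6) dt + (5*exp(5*B_t + 4*t/3)) dB_t.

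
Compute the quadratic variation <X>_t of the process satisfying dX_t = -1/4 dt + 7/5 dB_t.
<X>_t = 49*t/25

For an Itô process dX_t = a(t) dt + b(t) dB_t, the quadratic variation is <X>_t = int_0^t b(s)^2 ds (the drift term does not contribute). Here b(s) = 7/5, so
  b(s)^2 = 49/25.
Integrating from 0 to t:
  <X>_t = int_0^t (49/25) ds = 49*t/25.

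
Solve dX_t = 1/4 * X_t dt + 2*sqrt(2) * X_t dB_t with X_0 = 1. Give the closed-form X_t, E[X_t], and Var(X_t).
X_t = 1 * exp((-15/4) t + (2*sqrt(2)) B_t); E[X_t] = exp(t/4); Var(X_t) = (exp(8*t) - 1)*exp(t/2)

For GBM dX = mu X dt + sigma X dB with X_0 = x_0, apply Itô to Y = log X: dY = (mu - sigma^2/2) dt + sigma dB, so Y_t = log(x_0) + (mu - sigma^2/2) t + sigma B_t and hence X_t = x_0 * exp((mu - sigma^2/2) t + sigma B_t).
With mu = 1/4, sigma = 2*sqrt(2), x_0 = 1, this gives:
  X_t = 1 * exp((-15/4) * t + (2*sqrt(2)) * B_t).
Since sigma*B_t ~ Normal(0, sigma^2 t), E[exp(sigma*B_t)] = exp(sigma^2 t / 2); so E[X_t] = x_0 * exp((mu - sigma^2/2) t) * exp(sigma^2 t / 2) = x_0 * exp(mu t) = exp(t/4).
Var(X_t) = E[X_t^2] - (E[X_t])^2 = x_0^2 * exp(2 mu t) * (exp(sigma^2 t) - 1) = (exp(8*t) - 1)*exp(t/2).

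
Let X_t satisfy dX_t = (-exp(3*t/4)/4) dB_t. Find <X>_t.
<X>_t = exp(3*t/2)/24 - 1/24

For an Itô process dX_t = a(t) dt + b(t) dB_t, the quadratic variation is <X>_t = int_0^t b(s)^2 ds (the drift term does not contribute). Here b(s) = -exp(3*s/4)/4, so
  b(s)^2 = exp(3*s/2)/16.
Integrating from 0 to t:
  <X>_t = int_0^t (exp(3*s/2)/16) ds = exp(3*t/2)/24 - 1/24.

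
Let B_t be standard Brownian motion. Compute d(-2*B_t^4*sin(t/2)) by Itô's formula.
d(-2*B_t^4*sin(t/2)) = (-B_t^2*(B_t^2*cos(t/2) + 12*sin(t/2))) dt + (-8*B_t^3*sin(t/2)) dB_t

Itô's formula for f(t, x): d f(t, B_t) = (f_t + (1/2) f_xx) dt + f_x dB_t. Compute partials of f(t, x) = -2*x^4*sin(t/2):
  f_t(t,x)  = -x^4*cos(t/2)
  f_x(t,x)  = -8*x^3*sin(t/2)
  f_xx(t,x) = -24*x^2*sin(t/2)
Assemble drift = f_t + (1/2) f_xx = -x^2*(x^2*cos(t/2) + 12*sin(t/2)) and diffusion = f_x = -8*x^3*sin(t/2). Substituting x = B_t:
  d(-2*B_t^4*sin(t/2)) = (-B_t^2*(B_t^2*cos(t/2) + 12*sin(t/2))) dt + (-8*B_t^3*sin(t/2)) dB_t.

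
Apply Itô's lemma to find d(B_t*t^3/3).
d(B_t*t^3/3) = (B_t*t^2) dt + (t^3/3) dB_t

Itô's formula for f(t, x): d f(t, B_t) = (f_t + (1/2) f_xx) dt + f_x dB_t. Compute partials of f(t, x) = t^3*x/3:
  f_t(t,x)  = t^2*x
  f_x(t,x)  = t^3/3
  f_xx(t,x) = 0
Assemble drift = f_t + (1/2) f_xx = t^2*x and diffusion = f_x = t^3/3. Substituting x = B_t:
  d(B_t*t^3/3) = (B_t*t^2) dt + (t^3/3) dB_t.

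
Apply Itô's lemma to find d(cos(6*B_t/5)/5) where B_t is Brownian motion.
d(cos(6*B_t/5)/5) = (-18*cos(6*B_t/5)/125) dt + (-6*sin(6*B_t/5)/25) dB_t

Itô's formula for f(B_t) gives d f(B_t) = f'(B_t) dB_t + (1/2) f''(B_t) dt. Compute derivatives of f(x) = cos(6*x/5)/5:
  f'(x)  = -6*sin(6*x/5)/25
  f''(x) = -36*cos(6*x/5)/125
Substitute x = B_t and multiply the f'' term by 1/2:
  drift     = (1/2) * (-36*cos(6*x/5)/125) evaluated at B_t = -18*cos(6*B_t/5)/125
  diffusion = (-6*sin(6*x/5)/25) evaluated at B_t = -6*sin(6*B_t/5)/25
Therefore d(cos(6*B_t/5)/5) = (-18*cos(6*B_t/5)/125) dt + (-6*sin(6*B_t/5)/25) dB_t.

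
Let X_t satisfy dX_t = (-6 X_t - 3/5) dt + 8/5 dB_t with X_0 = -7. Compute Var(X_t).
Var(X_t) = 16/75 - 16*exp(-12*t)/75

The variance V(t) = Var(X_t) satisfies V'(t) = 2 a V(t) + c^2 with V(0) = 0 (drift coefficient is linear in X, diffusion is constant). With a = -6, c = 8/5, the solution is
  V(t) = (c^2 / (2 a)) * (exp(2 a t) - 1)
       = ((8/5)^2 / (2*(-6))) * (exp((-12) t) - 1)
       = 16/75 - 16*exp(-12*t)/75.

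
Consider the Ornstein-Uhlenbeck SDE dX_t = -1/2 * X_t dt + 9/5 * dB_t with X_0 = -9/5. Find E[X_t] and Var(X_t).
E[X_t] = -9*exp(-t/2)/5; Var(X_t) = 81/25 - 81*exp(-t)/25

The OU SDE dX = -theta X dt + sigma dB admits the integrating factor exp(theta t): d(exp(theta t) X_t) = sigma exp(theta t) dB_t. Integrating from 0 to t:
  X_t = x_0 * exp(-theta t) + sigma * int_0^t exp(-theta (t-s)) dB_s.
The Itô integral has mean 0 and (by the Itô isometry) variance sigma^2 * int_0^t exp(-2 theta (t - s)) ds = sigma^2 * (1 - exp(-2 theta t)) / (2 theta).
With theta = 1/2, sigma = 9/5, x_0 = -9/5:
  E[X_t] = -9/5 * exp(-1/2 t) = -9*exp(-t/2)/5
  Var(X_t) = (9/5)^2 * (1 - exp(-2*1/2 t)) / (2 * 1/2) = 81/25 - 81*exp(-t)/25.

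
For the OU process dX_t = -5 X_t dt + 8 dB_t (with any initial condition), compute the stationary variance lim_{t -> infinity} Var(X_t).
lim Var(X_t) = 32/5

The OU SDE dX = -theta X dt + sigma dB admits the integrating factor exp(theta t): d(exp(theta t) X_t) = sigma exp(theta t) dB_t. Integrating from 0 to t gives X_t = x_0 * exp(-theta t) + sigma * int_0^t exp(-theta (t-s)) dB_s for any initial x_0. The Itô integral has variance (by the Itô isometry) sigma^2 * int_0^t exp(-2 theta (t - s)) ds = sigma^2 * (1 - exp(-2 theta t)) / (2 theta), independent of x_0.
With theta = 5, sigma = 8:
  Var(X_t) = (8)^2 * (1 - exp(-2*5 t)) / (2 * 5) = 32/5 - 32*exp(-10*t)/5.
As t -> infinity, exp(-2*5 t) -> 0, so the stationary variance is sigma^2 / (2 theta) = 32/5.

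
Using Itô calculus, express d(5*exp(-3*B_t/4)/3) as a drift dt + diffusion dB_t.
d(5*exp(-3*B_t/4)/3) = (15*exp(-3*B_t/4)/32) dt + (-5*exp(-3*B_t/4)/4) dB_t

Itô's formula for f(B_t) gives d f(B_t) = f'(B_t) dB_t + (1/2) f''(B_t) dt. Compute derivatives of f(x) = 5*exp(-3*x/4)/3:
  f'(x)  = -5*exp(-3*x/4)/4
  f''(x) = 15*exp(-3*x/4)/16
Substitute x = B_t and multiply the f'' term by 1/2:
  drift     = (1/2) * (15*exp(-3*x/4)/16) evaluated at B_t = 15*exp(-3*B_t/4)/32
  diffusion = (-5*exp(-3*x/4)/4) evaluated at B_t = -5*exp(-3*B_t/4)/4
Therefore d(5*exp(-3*B_t/4)/3) = (15*exp(-3*B_t/4)/32) dt + (-5*exp(-3*B_t/4)/4) dB_t.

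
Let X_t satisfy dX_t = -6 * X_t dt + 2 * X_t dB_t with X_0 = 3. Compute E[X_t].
E[X_t] = 3*exp(-6*t)

For GBM dX = mu X dt + sigma X dB with X_0 = x_0, apply Itô to Y = log X: dY = (mu - sigma^2/2) dt + sigma dB, so Y_t = log(x_0) + (mu - sigma^2/2) t + sigma B_t and hence X_t = x_0 * exp((mu - sigma^2/2) t + sigma B_t).
With mu = -6, sigma = 2, x_0 = 3, this gives:
  X_t = 3 * exp((-8) * t + (2) * B_t).
Since sigma*B_t ~ Normal(0, sigma^2 t), E[exp(sigma*B_t)] = exp(sigma^2 t / 2); so E[X_t] = x_0 * exp((mu - sigma^2/2) t) * exp(sigma^2 t / 2) = x_0 * exp(mu t) = 3*exp(-6*t).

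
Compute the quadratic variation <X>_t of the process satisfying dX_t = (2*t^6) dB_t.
<X>_t = 4*t^13/13

For an Itô process dX_t = a(t) dt + b(t) dB_t, the quadratic variation is <X>_t = int_0^t b(s)^2 ds (the drift term does not contribute). Here b(s) = 2*s^6, so
  b(s)^2 = 4*s^12.
Integrating from 0 to t:
  <X>_t = int_0^t (4*s^12) ds = 4*t^13/13.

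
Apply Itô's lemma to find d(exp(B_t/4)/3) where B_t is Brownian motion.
d(exp(B_t/4)/3) = (exp(B_t/4)/96) dt + (exp(B_t/4)/12) dB_t

Itô's formula for f(B_t) gives d f(B_t) = f'(B_t) dB_t + (1/2) f''(B_t) dt. Compute derivatives of f(x) = exp(x/4)/3:
  f'(x)  = exp(x/4)/12
  f''(x) = exp(x/4)/48
Substitute x = B_t and multiply the f'' term by 1/2:
  drift     = (1/2) * (exp(x/4)/48) evaluated at B_t = exp(B_t/4)/96
  diffusion = (exp(x/4)/12) evaluated at B_t = exp(B_t/4)/12
Therefore d(exp(B_t/4)/3) = (exp(B_t/4)/96) dt + (exp(B_t/4)/12) dB_t.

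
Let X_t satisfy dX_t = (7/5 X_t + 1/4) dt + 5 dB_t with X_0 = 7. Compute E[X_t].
E[X_t] = 201*exp(7*t/5)/28 - 5/28

Taking expectations and using E[dB_t] = 0, the mean m(t) = E[X_t] satisfies the ODE m'(t) = a m(t) + b with m(0) = x_0. With a = 7/5, b = 1/4, x_0 = 7, the solution is
  m(t) = x_0 * exp(a t) + (b/a) * (exp(a t) - 1)
       = 7 * exp((7/5) t) + ((1/4)/(7/5)) * (exp((7/5) t) - 1)
       = 201*exp(7*t/5)/28 - 5/28.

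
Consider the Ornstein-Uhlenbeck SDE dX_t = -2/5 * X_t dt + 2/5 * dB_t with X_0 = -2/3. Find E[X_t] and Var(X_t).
E[X_t] = -2*exp(-2*t/5)/3; Var(X_t) = 1/5 - exp(-4*t/5)/5

The OU SDE dX = -theta X dt + sigma dB admits the integrating factor exp(theta t): d(exp(theta t) X_t) = sigma exp(theta t) dB_t. Integrating from 0 to t:
  X_t = x_0 * exp(-theta t) + sigma * int_0^t exp(-theta (t-s)) dB_s.
The Itô integral has mean 0 and (by the Itô isometry) variance sigma^2 * int_0^t exp(-2 theta (t - s)) ds = sigma^2 * (1 - exp(-2 theta t)) / (2 theta).
With theta = 2/5, sigma = 2/5, x_0 = -2/3:
  E[X_t] = -2/3 * exp(-2/5 t) = -2*exp(-2*t/5)/3
  Var(X_t) = (2/5)^2 * (1 - exp(-2*2/5 t)) / (2 * 2/5) = 1/5 - exp(-4*t/5)/5.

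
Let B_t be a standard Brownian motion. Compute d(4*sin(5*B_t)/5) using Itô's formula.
d(4*sin(5*B_t)/5) = (-10*sin(5*B_t)) dt + (4*cos(5*B_t)) dB_t

Itô's formula for f(B_t) gives d f(B_t) = f'(B_t) dB_t + (1/2) f''(B_t) dt. Compute derivatives of f(x) = 4*sin(5*x)/5:
  f'(x)  = 4*cos(5*x)
  f''(x) = -20*sin(5*x)
Substitute x = B_t and multiply the f'' term by 1/2:
  drift     = (1/2) * (-20*sin(5*x)) evaluated at B_t = -10*sin(5*B_t)
  diffusion = (4*cos(5*x)) evaluated at B_t = 4*cos(5*B_t)
Therefore d(4*sin(5*B_t)/5) = (-10*sin(5*B_t)) dt + (4*cos(5*B_t)) dB_t.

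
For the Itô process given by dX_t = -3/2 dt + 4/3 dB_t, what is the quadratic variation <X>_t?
<X>_t = 16*t/9

For an Itô process dX_t = a(t) dt + b(t) dB_t, the quadratic variation is <X>_t = int_0^t b(s)^2 ds (the drift term does not contribute). Here b(s) = 4/3, so
  b(s)^2 = 16/9.
Integrating from 0 to t:
  <X>_t = int_0^t (16/9) ds = 16*t/9.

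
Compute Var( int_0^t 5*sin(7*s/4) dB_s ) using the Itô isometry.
Var = 25*t/2 - 25*sin(7*t/2)/7

The Itô integral of a deterministic integrand f(s) has mean 0 because each increment f(s) * (B_{s+ds} - B_s) has mean 0. By the Itô isometry:
  Var( int_0^t f(s) dB_s ) = E[ (int_0^t f(s) dB_s)^2 ] = int_0^t f(s)^2 ds.
Here f(s) = 5*sin(7*s/4), so f(s)^2 = 25*sin(7*s/4)^2. Integrate:
  int_0^t (25*sin(7*s/4)^2) ds = 25*t/2 - 25*sin(7*t/2)/7.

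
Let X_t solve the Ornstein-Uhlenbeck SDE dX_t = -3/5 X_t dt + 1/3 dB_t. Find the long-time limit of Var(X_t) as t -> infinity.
lim Var(X_t) = 5/54

The OU SDE dX = -theta X dt + sigma dB admits the integrating factor exp(theta t): d(exp(theta t) X_t) = sigma exp(theta t) dB_t. Integrating from 0 to t gives X_t = x_0 * exp(-theta t) + sigma * int_0^t exp(-theta (t-s)) dB_s for any initial x_0. The Itô integral has variance (by the Itô isometry) sigma^2 * int_0^t exp(-2 theta (t - s)) ds = sigma^2 * (1 - exp(-2 theta t)) / (2 theta), independent of x_0.
With theta = 3/5, sigma = 1/3:
  Var(X_t) = (1/3)^2 * (1 - exp(-2*3/5 t)) / (2 * 3/5) = 5/54 - 5*exp(-6*t/5)/54.
As t -> infinity, exp(-2*3/5 t) -> 0, so the stationary variance is sigma^2 / (2 theta) = 5/54.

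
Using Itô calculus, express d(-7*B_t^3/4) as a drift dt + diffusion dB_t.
d(-7*B_t^3/4) = (-21*B_t/4) dt + (-21*B_t^2/4) dB_t

Itô's formula for f(B_t) gives d f(B_t) = f'(B_t) dB_t + (1/2) f''(B_t) dt. Compute derivatives of f(x) = -7*x^3/4:
  f'(x)  = -21*x^2/4
  f''(x) = -21*x/2
Substitute x = B_t and multiply the f'' term by 1/2:
  drift     = (1/2) * (-21*x/2) evaluated at B_t = -21*B_t/4
  diffusion = (-21*x^2/4) evaluated at B_t = -21*B_t^2/4
Therefore d(-7*B_t^3/4) = (-21*B_t/4) dt + (-21*B_t^2/4) dB_t.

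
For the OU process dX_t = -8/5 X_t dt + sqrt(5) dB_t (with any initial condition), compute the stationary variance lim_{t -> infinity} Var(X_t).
lim Var(X_t) = 25/16

The OU SDE dX = -theta X dt + sigma dB admits the integrating factor exp(theta t): d(exp(theta t) X_t) = sigma exp(theta t) dB_t. Integrating from 0 to t gives X_t = x_0 * exp(-theta t) + sigma * int_0^t exp(-theta (t-s)) dB_s for any initial x_0. The Itô integral has variance (by the Itô isometry) sigma^2 * int_0^t exp(-2 theta (t - s)) ds = sigma^2 * (1 - exp(-2 theta t)) / (2 theta), independent of x_0.
With theta = 8/5, sigma = sqrt(5):
  Var(X_t) = (sqrt(5))^2 * (1 - exp(-2*8/5 t)) / (2 * 8/5) = 25/16 - 25*exp(-16*t/5)/16.
As t -> infinity, exp(-2*8/5 t) -> 0, so the stationary variance is sigma^2 / (2 theta) = 25/16.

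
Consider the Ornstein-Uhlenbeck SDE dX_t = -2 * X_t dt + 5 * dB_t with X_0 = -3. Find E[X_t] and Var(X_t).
E[X_t] = -3*exp(-2*t); Var(X_t) = 25/4 - 25*exp(-4*t)/4

The OU SDE dX = -theta X dt + sigma dB admits the integrating factor exp(theta t): d(exp(theta t) X_t) = sigma exp(theta t) dB_t. Integrating from 0 to t:
  X_t = x_0 * exp(-theta t) + sigma * int_0^t exp(-theta (t-s)) dB_s.
The Itô integral has mean 0 and (by the Itô isometry) variance sigma^2 * int_0^t exp(-2 theta (t - s)) ds = sigma^2 * (1 - exp(-2 theta t)) / (2 theta).
With theta = 2, sigma = 5, x_0 = -3:
  E[X_t] = -3 * exp(-2 t) = -3*exp(-2*t)
  Var(X_t) = (5)^2 * (1 - exp(-2*2 t)) / (2 * 2) = 25/4 - 25*exp(-4*t)/4.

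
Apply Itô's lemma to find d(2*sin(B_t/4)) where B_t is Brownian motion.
d(2*sin(B_t/4)) = (-sin(B_t/4)/16) dt + (cos(B_t/4)/2) dB_t

Itô's formula for f(B_t) gives d f(B_t) = f'(B_t) dB_t + (1/2) f''(B_t) dt. Compute derivatives of f(x) = 2*sin(x/4):
  f'(x)  = cos(x/4)/2
  f''(x) = -sin(x/4)/8
Substitute x = B_t and multiply the f'' term by 1/2:
  drift     = (1/2) * (-sin(x/4)/8) evaluated at B_t = -sin(B_t/4)/16
  diffusion = (cos(x/4)/2) evaluated at B_t = cos(B_t/4)/2
Therefore d(2*sin(B_t/4)) = (-sin(B_t/4)/16) dt + (cos(B_t/4)/2) dB_t.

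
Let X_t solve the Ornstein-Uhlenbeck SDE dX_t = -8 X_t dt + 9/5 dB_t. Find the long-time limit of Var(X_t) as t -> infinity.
lim Var(X_t) = 81/400

The OU SDE dX = -theta X dt + sigma dB admits the integrating factor exp(theta t): d(exp(theta t) X_t) = sigma exp(theta t) dB_t. Integrating from 0 to t gives X_t = x_0 * exp(-theta t) + sigma * int_0^t exp(-theta (t-s)) dB_s for any initial x_0. The Itô integral has variance (by the Itô isometry) sigma^2 * int_0^t exp(-2 theta (t - s)) ds = sigma^2 * (1 - exp(-2 theta t)) / (2 theta), independent of x_0.
With theta = 8, sigma = 9/5:
  Var(X_t) = (9/5)^2 * (1 - exp(-2*8 t)) / (2 * 8) = 81/400 - 81*exp(-16*t)/400.
As t -> infinity, exp(-2*8 t) -> 0, so the stationary variance is sigma^2 / (2 theta) = 81/400.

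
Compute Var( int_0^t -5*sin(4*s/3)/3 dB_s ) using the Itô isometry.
Var = 25*t/18 - 25*sin(4*t/3)*cos(4*t/3)/24

The Itô integral of a deterministic integrand f(s) has mean 0 because each increment f(s) * (B_{s+ds} - B_s) has mean 0. By the Itô isometry:
  Var( int_0^t f(s) dB_s ) = E[ (int_0^t f(s) dB_s)^2 ] = int_0^t f(s)^2 ds.
Here f(s) = -5*sin(4*s/3)/3, so f(s)^2 = 25*sin(4*s/3)^2/9. Integrate:
  int_0^t (25*sin(4*s/3)^2/9) ds = 25*t/18 - 25*sin(4*t/3)*cos(4*t/3)/24.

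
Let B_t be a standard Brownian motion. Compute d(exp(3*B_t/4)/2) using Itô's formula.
d(exp(3*B_t/4)/2) = (9*exp(3*B_t/4)/64) dt + (3*exp(3*B_t/4)/8) dB_t

Itô's formula for f(B_t) gives d f(B_t) = f'(B_t) dB_t + (1/2) f''(B_t) dt. Compute derivatives of f(x) = exp(3*x/4)/2:
  f'(x)  = 3*exp(3*x/4)/8
  f''(x) = 9*exp(3*x/4)/32
Substitute x = B_t and multiply the f'' term by 1/2:
  drift     = (1/2) * (9*exp(3*x/4)/32) evaluated at B_t = 9*exp(3*B_t/4)/64
  diffusion = (3*exp(3*x/4)/8) evaluated at B_t = 3*exp(3*B_t/4)/8
Therefore d(exp(3*B_t/4)/2) = (9*exp(3*B_t/4)/64) dt + (3*exp(3*B_t/4)/8) dB_t.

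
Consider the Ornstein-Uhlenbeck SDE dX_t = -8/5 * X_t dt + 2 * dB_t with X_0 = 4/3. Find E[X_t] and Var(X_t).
E[X_t] = 4*exp(-8*t/5)/3; Var(X_t) = 5/4 - 5*exp(-16*t/5)/4

The OU SDE dX = -theta X dt + sigma dB admits the integrating factor exp(theta t): d(exp(theta t) X_t) = sigma exp(theta t) dB_t. Integrating from 0 to t:
  X_t = x_0 * exp(-theta t) + sigma * int_0^t exp(-theta (t-s)) dB_s.
The Itô integral has mean 0 and (by the Itô isometry) variance sigma^2 * int_0^t exp(-2 theta (t - s)) ds = sigma^2 * (1 - exp(-2 theta t)) / (2 theta).
With theta = 8/5, sigma = 2, x_0 = 4/3:
  E[X_t] = 4/3 * exp(-8/5 t) = 4*exp(-8*t/5)/3
  Var(X_t) = (2)^2 * (1 - exp(-2*8/5 t)) / (2 * 8/5) = 5/4 - 5*exp(-16*t/5)/4.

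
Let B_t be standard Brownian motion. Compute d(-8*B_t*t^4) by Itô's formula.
d(-8*B_t*t^4) = (-32*B_t*t^3) dt + (-8*t^4) dB_t

Itô's formula for f(t, x): d f(t, B_t) = (f_t + (1/2) f_xx) dt + f_x dB_t. Compute partials of f(t, x) = -8*t^4*x:
  f_t(t,x)  = -32*t^3*x
  f_x(t,x)  = -8*t^4
  f_xx(t,x) = 0
Assemble drift = f_t + (1/2) f_xx = -32*t^3*x and diffusion = f_x = -8*t^4. Substituting x = B_t:
  d(-8*B_t*t^4) = (-32*B_t*t^3) dt + (-8*t^4) dB_t.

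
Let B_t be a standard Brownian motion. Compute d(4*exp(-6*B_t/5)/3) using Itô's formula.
d(4*exp(-6*B_t/5)/3) = (24*exp(-6*B_t/5)/25) dt + (-8*exp(-6*B_t/5)/5) dB_t

Itô's formula for f(B_t) gives d f(B_t) = f'(B_t) dB_t + (1/2) f''(B_t) dt. Compute derivatives of f(x) = 4*exp(-6*x/5)/3:
  f'(x)  = -8*exp(-6*x/5)/5
  f''(x) = 48*exp(-6*x/5)/25
Substitute x = B_t and multiply the f'' term by 1/2:
  drift     = (1/2) * (48*exp(-6*x/5)/25) evaluated at B_t = 24*exp(-6*B_t/5)/25
  diffusion = (-8*exp(-6*x/5)/5) evaluated at B_t = -8*exp(-6*B_t/5)/5
Therefore d(4*exp(-6*B_t/5)/3) = (24*exp(-6*B_t/5)/25) dt + (-8*exp(-6*B_t/5)/5) dB_t.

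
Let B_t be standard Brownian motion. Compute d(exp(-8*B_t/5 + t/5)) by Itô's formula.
d(exp(-8*B_t/5 + t/5)) = (37*exp(-8*B_t/5 + t/5)/25) dt + (-8*exp(-8*B_t/5 + t/5)/5) dB_t

Itô's formula for f(t, x): d f(t, B_t) = (f_t + (1/2) f_xx) dt + f_x dB_t. Compute partials of f(t, x) = exp(t/5 - 8*x/5):
  f_t(t,x)  = exp(t/5 - 8*x/5)/5
  f_x(t,x)  = -8*exp(t/5 - 8*x/5)/5
  f_xx(t,x) = 64*exp(t/5 - 8*x/5)/25
Assemble drift = f_t + (1/2) f_xx = 37*exp(t/5 - 8*x/5)/25 and diffusion = f_x = -8*exp(t/5 - 8*x/5)/5. Substituting x = B_t:
  d(exp(-8*B_t/5 + t/5)) = (37*exp(-8*B_t/5 + t/5)/25) dt + (-8*exp(-8*B_t/5 + t/5)/5) dB_t.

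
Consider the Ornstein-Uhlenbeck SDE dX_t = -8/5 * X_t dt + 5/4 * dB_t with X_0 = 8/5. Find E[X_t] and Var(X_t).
E[X_t] = 8*exp(-8*t/5)/5; Var(X_t) = 125/256 - 125*exp(-16*t/5)/256

The OU SDE dX = -theta X dt + sigma dB admits the integrating factor exp(theta t): d(exp(theta t) X_t) = sigma exp(theta t) dB_t. Integrating from 0 to t:
  X_t = x_0 * exp(-theta t) + sigma * int_0^t exp(-theta (t-s)) dB_s.
The Itô integral has mean 0 and (by the Itô isometry) variance sigma^2 * int_0^t exp(-2 theta (t - s)) ds = sigma^2 * (1 - exp(-2 theta t)) / (2 theta).
With theta = 8/5, sigma = 5/4, x_0 = 8/5:
  E[X_t] = 8/5 * exp(-8/5 t) = 8*exp(-8*t/5)/5
  Var(X_t) = (5/4)^2 * (1 - exp(-2*8/5 t)) / (2 * 8/5) = 125/256 - 125*exp(-16*t/5)/256.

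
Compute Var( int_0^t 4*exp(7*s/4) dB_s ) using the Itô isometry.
Var = 32*exp(7*t/2)/7 - 32/7

The Itô integral of a deterministic integrand f(s) has mean 0 because each increment f(s) * (B_{s+ds} - B_s) has mean 0. By the Itô isometry:
  Var( int_0^t f(s) dB_s ) = E[ (int_0^t f(s) dB_s)^2 ] = int_0^t f(s)^2 ds.
Here f(s) = 4*exp(7*s/4), so f(s)^2 = 16*exp(7*s/2). Integrate:
  int_0^t (16*exp(7*s/2)) ds = 32*exp(7*t/2)/7 - 32/7.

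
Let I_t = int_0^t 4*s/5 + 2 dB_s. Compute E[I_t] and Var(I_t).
E[I_t] = 0; Var(I_t) = 4*t*(4*t^2 + 30*t + 75)/75

The Itô integral of a deterministic integrand f(s) has mean 0 because each increment f(s) * (B_{s+ds} - B_s) has mean 0. By the Itô isometry:
  Var( int_0^t f(s) dB_s ) = E[ (int_0^t f(s) dB_s)^2 ] = int_0^t f(s)^2 ds.
Here f(s) = 4*s/5 + 2, so f(s)^2 = 4*(2*s + 5)^2/25. Integrate:
  int_0^t (4*(2*s + 5)^2/25) ds = 4*t*(4*t^2 + 30*t + 75)/75.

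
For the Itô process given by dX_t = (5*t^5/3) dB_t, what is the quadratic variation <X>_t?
<X>_t = 25*t^11/99

For an Itô process dX_t = a(t) dt + b(t) dB_t, the quadratic variation is <X>_t = int_0^t b(s)^2 ds (the drift term does not contribute). Here b(s) = 5*s^5/3, so
  b(s)^2 = 25*s^10/9.
Integrating from 0 to t:
  <X>_t = int_0^t (25*s^10/9) ds = 25*t^11/99.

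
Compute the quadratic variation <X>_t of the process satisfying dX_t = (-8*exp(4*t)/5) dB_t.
<X>_t = 8*exp(8*t)/25 - 8/25

For an Itô process dX_t = a(t) dt + b(t) dB_t, the quadratic variation is <X>_t = int_0^t b(s)^2 ds (the drift term does not contribute). Here b(s) = -8*exp(4*s)/5, so
  b(s)^2 = 64*exp(8*s)/25.
Integrating from 0 to t:
  <X>_t = int_0^t (64*exp(8*s)/25) ds = 8*exp(8*t)/25 - 8/25.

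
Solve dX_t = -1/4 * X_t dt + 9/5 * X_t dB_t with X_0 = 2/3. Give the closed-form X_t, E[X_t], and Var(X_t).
X_t = 2/3 * exp((-187/100) t + (9/5) B_t); E[X_t] = 2*exp(-t/4)/3; Var(X_t) = (4*exp(81*t/25) - 4)*exp(-t/2)/9

For GBM dX = mu X dt + sigma X dB with X_0 = x_0, apply Itô to Y = log X: dY = (mu - sigma^2/2) dt + sigma dB, so Y_t = log(x_0) + (mu - sigma^2/2) t + sigma B_t and hence X_t = x_0 * exp((mu - sigma^2/2) t + sigma B_t).
With mu = -1/4, sigma = 9/5, x_0 = 2/3, this gives:
  X_t = 2/3 * exp((-187/100) * t + (9/5) * B_t).
Since sigma*B_t ~ Normal(0, sigma^2 t), E[exp(sigma*B_t)] = exp(sigma^2 t / 2); so E[X_t] = x_0 * exp((mu - sigma^2/2) t) * exp(sigma^2 t / 2) = x_0 * exp(mu t) = 2*exp(-t/4)/3.
Var(X_t) = E[X_t^2] - (E[X_t])^2 = x_0^2 * exp(2 mu t) * (exp(sigma^2 t) - 1) = (4*exp(81*t/25) - 4)*exp(-t/2)/9.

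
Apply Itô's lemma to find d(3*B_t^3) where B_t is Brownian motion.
d(3*B_t^3) = (9*B_t) dt + (9*B_t^2) dB_t

Itô's formula for f(B_t) gives d f(B_t) = f'(B_t) dB_t + (1/2) f''(B_t) dt. Compute derivatives of f(x) = 3*x^3:
  f'(x)  = 9*x^2
  f''(x) = 18*x
Substitute x = B_t and multiply the f'' term by 1/2:
  drift     = (1/2) * (18*x) evaluated at B_t = 9*B_t
  diffusion = (9*x^2) evaluated at B_t = 9*B_t^2
Therefore d(3*B_t^3) = (9*B_t) dt + (9*B_t^2) dB_t.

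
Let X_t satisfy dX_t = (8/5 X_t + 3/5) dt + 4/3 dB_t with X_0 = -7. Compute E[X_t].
E[X_t] = -53*exp(8*t/5)/8 - 3/8

Taking expectations and using E[dB_t] = 0, the mean m(t) = E[X_t] satisfies the ODE m'(t) = a m(t) + b with m(0) = x_0. With a = 8/5, b = 3/5, x_0 = -7, the solution is
  m(t) = x_0 * exp(a t) + (b/a) * (exp(a t) - 1)
       = (-7) * exp((8/5) t) + ((3/5)/(8/5)) * (exp((8/5) t) - 1)
       = -53*exp(8*t/5)/8 - 3/8.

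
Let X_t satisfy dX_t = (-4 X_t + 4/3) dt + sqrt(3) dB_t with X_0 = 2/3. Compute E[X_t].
E[X_t] = 1/3 + exp(-4*t)/3

Taking expectations and using E[dB_t] = 0, the mean m(t) = E[X_t] satisfies the ODE m'(t) = a m(t) + b with m(0) = x_0. With a = -4, b = 4/3, x_0 = 2/3, the solution is
  m(t) = x_0 * exp(a t) + (b/a) * (exp(a t) - 1)
       = (2/3) * exp((-4) t) + ((4/3)/(-4)) * (exp((-4) t) - 1)
       = 1/3 + exp(-4*t)/3.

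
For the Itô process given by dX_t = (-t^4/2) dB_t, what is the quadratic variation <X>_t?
<X>_t = t^9/36

For an Itô process dX_t = a(t) dt + b(t) dB_t, the quadratic variation is <X>_t = int_0^t b(s)^2 ds (the drift term does not contribute). Here b(s) = -s^4/2, so
  b(s)^2 = s^8/4.
Integrating from 0 to t:
  <X>_t = int_0^t (s^8/4) ds = t^9/36.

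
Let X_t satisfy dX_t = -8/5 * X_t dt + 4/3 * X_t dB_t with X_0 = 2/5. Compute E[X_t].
E[X_t] = 2*exp(-8*t/5)/5

For GBM dX = mu X dt + sigma X dB with X_0 = x_0, apply Itô to Y = log X: dY = (mu - sigma^2/2) dt + sigma dB, so Y_t = log(x_0) + (mu - sigma^2/2) t + sigma B_t and hence X_t = x_0 * exp((mu - sigma^2/2) t + sigma B_t).
With mu = -8/5, sigma = 4/3, x_0 = 2/5, this gives:
  X_t = 2/5 * exp((-112/45) * t + (4/3) * B_t).
Since sigma*B_t ~ Normal(0, sigma^2 t), E[exp(sigma*B_t)] = exp(sigma^2 t / 2); so E[X_t] = x_0 * exp((mu - sigma^2/2) t) * exp(sigma^2 t / 2) = x_0 * exp(mu t) = 2*exp(-8*t/5)/5.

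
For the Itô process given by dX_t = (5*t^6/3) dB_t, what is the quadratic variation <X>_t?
<X>_t = 25*t^13/117

For an Itô process dX_t = a(t) dt + b(t) dB_t, the quadratic variation is <X>_t = int_0^t b(s)^2 ds (the drift term does not contribute). Here b(s) = 5*s^6/3, so
  b(s)^2 = 25*s^12/9.
Integrating from 0 to t:
  <X>_t = int_0^t (25*s^12/9) ds = 25*t^13/117.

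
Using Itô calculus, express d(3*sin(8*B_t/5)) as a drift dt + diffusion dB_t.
d(3*sin(8*B_t/5)) = (-96*sin(8*B_t/5)/25) dt + (24*cos(8*B_t/5)/5) dB_t

Itô's formula for f(B_t) gives d f(B_t) = f'(B_t) dB_t + (1/2) f''(B_t) dt. Compute derivatives of f(x) = 3*sin(8*x/5):
  f'(x)  = 24*cos(8*x/5)/5
  f''(x) = -192*sin(8*x/5)/25
Substitute x = B_t and multiply the f'' term by 1/2:
  drift     = (1/2) * (-192*sin(8*x/5)/25) evaluated at B_t = -96*sin(8*B_t/5)/25
  diffusion = (24*cos(8*x/5)/5) evaluated at B_t = 24*cos(8*B_t/5)/5
Therefore d(3*sin(8*B_t/5)) = (-96*sin(8*B_t/5)/25) dt + (24*cos(8*B_t/5)/5) dB_t.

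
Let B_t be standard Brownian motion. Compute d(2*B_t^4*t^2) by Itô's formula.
d(2*B_t^4*t^2) = (4*B_t^2*t*(B_t^2 + 3*t)) dt + (8*B_t^3*t^2) dB_t

Itô's formula for f(t, x): d f(t, B_t) = (f_t + (1/2) f_xx) dt + f_x dB_t. Compute partials of f(t, x) = 2*t^2*x^4:
  f_t(t,x)  = 4*t*x^4
  f_x(t,x)  = 8*t^2*x^3
  f_xx(t,x) = 24*t^2*x^2
Assemble drift = f_t + (1/2) f_xx = 4*t*x^2*(3*t + x^2) and diffusion = f_x = 8*t^2*x^3. Substituting x = B_t:
  d(2*B_t^4*t^2) = (4*B_t^2*t*(B_t^2 + 3*t)) dt + (8*B_t^3*t^2) dB_t.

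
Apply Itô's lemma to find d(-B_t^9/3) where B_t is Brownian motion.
d(-B_t^9/3) = (-12*B_t^7) dt + (-3*B_t^8) dB_t

Itô's formula for f(B_t) gives d f(B_t) = f'(B_t) dB_t + (1/2) f''(B_t) dt. Compute derivatives of f(x) = -x^9/3:
  f'(x)  = -3*x^8
  f''(x) = -24*x^7
Substitute x = B_t and multiply the f'' term by 1/2:
  drift     = (1/2) * (-24*x^7) evaluated at B_t = -12*B_t^7
  diffusion = (-3*x^8) evaluated at B_t = -3*B_t^8
Therefore d(-B_t^9/3) = (-12*B_t^7) dt + (-3*B_t^8) dB_t.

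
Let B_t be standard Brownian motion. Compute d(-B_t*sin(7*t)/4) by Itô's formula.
d(-B_t*sin(7*t)/4) = (-7*B_t*cos(7*t)/4) dt + (-sin(7*t)/4) dB_t

Itô's formula for f(t, x): d f(t, B_t) = (f_t + (1/2) f_xx) dt + f_x dB_t. Compute partials of f(t, x) = -x*sin(7*t)/4:
  f_t(t,x)  = -7*x*cos(7*t)/4
  f_x(t,x)  = -sin(7*t)/4
  f_xx(t,x) = 0
Assemble drift = f_t + (1/2) f_xx = -7*x*cos(7*t)/4 and diffusion = f_x = -sin(7*t)/4. Substituting x = B_t:
  d(-B_t*sin(7*t)/4) = (-7*B_t*cos(7*t)/4) dt + (-sin(7*t)/4) dB_t.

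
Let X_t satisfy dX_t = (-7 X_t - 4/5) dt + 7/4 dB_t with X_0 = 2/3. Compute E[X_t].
E[X_t] = -4/35 + 82*exp(-7*t)/105

Taking expectations and using E[dB_t] = 0, the mean m(t) = E[X_t] satisfies the ODE m'(t) = a m(t) + b with m(0) = x_0. With a = -7, b = -4/5, x_0 = 2/3, the solution is
  m(t) = x_0 * exp(a t) + (b/a) * (exp(a t) - 1)
       = (2/3) * exp((-7) t) + ((-4/5)/(-7)) * (exp((-7) t) - 1)
       = -4/35 + 82*exp(-7*t)/105.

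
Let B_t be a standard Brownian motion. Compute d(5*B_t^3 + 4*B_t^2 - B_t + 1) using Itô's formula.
d(5*B_t^3 + 4*B_t^2 - B_t + 1) = (15*B_t + 4) dt + (15*B_t^2 + 8*B_t - 1) dB_t

Itô's formula for f(B_t) gives d f(B_t) = f'(B_t) dB_t + (1/2) f''(B_t) dt. Compute derivatives of f(x) = 5*x^3 + 4*x^2 - x + 1:
  f'(x)  = 15*x^2 + 8*x - 1
  f''(x) = 30*x + 8
Substitute x = B_t and multiply the f'' term by 1/2:
  drift     = (1/2) * (30*x + 8) evaluated at B_t = 15*B_t + 4
  diffusion = (15*x^2 + 8*x - 1) evaluated at B_t = 15*B_t^2 + 8*B_t - 1
Therefore d(5*B_t^3 + 4*B_t^2 - B_t + 1) = (15*B_t + 4) dt + (15*B_t^2 + 8*B_t - 1) dB_t.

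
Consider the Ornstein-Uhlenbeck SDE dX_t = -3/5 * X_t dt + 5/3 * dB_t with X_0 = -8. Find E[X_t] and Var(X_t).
E[X_t] = -8*exp(-3*t/5); Var(X_t) = 125/54 - 125*exp(-6*t/5)/54

The OU SDE dX = -theta X dt + sigma dB admits the integrating factor exp(theta t): d(exp(theta t) X_t) = sigma exp(theta t) dB_t. Integrating from 0 to t:
  X_t = x_0 * exp(-theta t) + sigma * int_0^t exp(-theta (t-s)) dB_s.
The Itô integral has mean 0 and (by the Itô isometry) variance sigma^2 * int_0^t exp(-2 theta (t - s)) ds = sigma^2 * (1 - exp(-2 theta t)) / (2 theta).
With theta = 3/5, sigma = 5/3, x_0 = -8:
  E[X_t] = -8 * exp(-3/5 t) = -8*exp(-3*t/5)
  Var(X_t) = (5/3)^2 * (1 - exp(-2*3/5 t)) / (2 * 3/5) = 125/54 - 125*exp(-6*t/5)/54.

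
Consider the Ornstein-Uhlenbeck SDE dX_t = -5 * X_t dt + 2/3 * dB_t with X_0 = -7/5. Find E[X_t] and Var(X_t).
E[X_t] = -7*exp(-5*t)/5; Var(X_t) = 2/45 - 2*exp(-10*t)/45

The OU SDE dX = -theta X dt + sigma dB admits the integrating factor exp(theta t): d(exp(theta t) X_t) = sigma exp(theta t) dB_t. Integrating from 0 to t:
  X_t = x_0 * exp(-theta t) + sigma * int_0^t exp(-theta (t-s)) dB_s.
The Itô integral has mean 0 and (by the Itô isometry) variance sigma^2 * int_0^t exp(-2 theta (t - s)) ds = sigma^2 * (1 - exp(-2 theta t)) / (2 theta).
With theta = 5, sigma = 2/3, x_0 = -7/5:
  E[X_t] = -7/5 * exp(-5 t) = -7*exp(-5*t)/5
  Var(X_t) = (2/3)^2 * (1 - exp(-2*5 t)) / (2 * 5) = 2/45 - 2*exp(-10*t)/45.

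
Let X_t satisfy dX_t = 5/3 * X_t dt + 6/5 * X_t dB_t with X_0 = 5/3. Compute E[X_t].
E[X_t] = 5*exp(5*t/3)/3

For GBM dX = mu X dt + sigma X dB with X_0 = x_0, apply Itô to Y = log X: dY = (mu - sigma^2/2) dt + sigma dB, so Y_t = log(x_0) + (mu - sigma^2/2) t + sigma B_t and hence X_t = x_0 * exp((mu - sigma^2/2) t + sigma B_t).
With mu = 5/3, sigma = 6/5, x_0 = 5/3, this gives:
  X_t = 5/3 * exp((71/75) * t + (6/5) * B_t).
Since sigma*B_t ~ Normal(0, sigma^2 t), E[exp(sigma*B_t)] = exp(sigma^2 t / 2); so E[X_t] = x_0 * exp((mu - sigma^2/2) t) * exp(sigma^2 t / 2) = x_0 * exp(mu t) = 5*exp(5*t/3)/3.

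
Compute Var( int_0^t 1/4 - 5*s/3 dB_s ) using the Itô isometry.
Var = t*(400*t^2 - 180*t + 27)/432

The Itô integral of a deterministic integrand f(s) has mean 0 because each increment f(s) * (B_{s+ds} - B_s) has mean 0. By the Itô isometry:
  Var( int_0^t f(s) dB_s ) = E[ (int_0^t f(s) dB_s)^2 ] = int_0^t f(s)^2 ds.
Here f(s) = 1/4 - 5*s/3, so f(s)^2 = (20*s - 3)^2/144. Integrate:
  int_0^t ((20*s - 3)^2/144) ds = t*(400*t^2 - 180*t + 27)/432.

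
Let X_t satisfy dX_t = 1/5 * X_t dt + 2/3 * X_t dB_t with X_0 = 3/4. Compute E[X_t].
E[X_t] = 3*exp(t/5)/4

For GBM dX = mu X dt + sigma X dB with X_0 = x_0, apply Itô to Y = log X: dY = (mu - sigma^2/2) dt + sigma dB, so Y_t = log(x_0) + (mu - sigma^2/2) t + sigma B_t and hence X_t = x_0 * exp((mu - sigma^2/2) t + sigma B_t).
With mu = 1/5, sigma = 2/3, x_0 = 3/4, this gives:
  X_t = 3/4 * exp((-1/45) * t + (2/3) * B_t).
Since sigma*B_t ~ Normal(0, sigma^2 t), E[exp(sigma*B_t)] = exp(sigma^2 t / 2); so E[X_t] = x_0 * exp((mu - sigma^2/2) t) * exp(sigma^2 t / 2) = x_0 * exp(mu t) = 3*exp(t/5)/4.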